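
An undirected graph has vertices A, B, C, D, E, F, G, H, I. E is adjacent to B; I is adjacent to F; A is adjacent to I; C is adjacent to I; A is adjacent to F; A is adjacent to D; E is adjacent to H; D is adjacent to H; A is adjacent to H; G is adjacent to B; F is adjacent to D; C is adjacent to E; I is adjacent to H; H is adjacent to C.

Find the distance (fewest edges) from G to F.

Distance 0: G.
Distance 1: B.
Distance 2: E.
Distance 3: C, H.
Distance 4: A, D, I.
Distance 5: F — contains F.

5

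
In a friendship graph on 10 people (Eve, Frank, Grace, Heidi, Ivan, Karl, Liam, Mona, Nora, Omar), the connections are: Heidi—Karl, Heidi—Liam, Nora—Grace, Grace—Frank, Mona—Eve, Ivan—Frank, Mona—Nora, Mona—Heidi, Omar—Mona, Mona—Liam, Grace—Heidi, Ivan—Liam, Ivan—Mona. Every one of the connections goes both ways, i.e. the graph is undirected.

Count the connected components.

1

From Eve: component {Eve, Frank, Grace, Heidi, Ivan, Karl, Liam, Mona, Nora, Omar}.
That's 1 component.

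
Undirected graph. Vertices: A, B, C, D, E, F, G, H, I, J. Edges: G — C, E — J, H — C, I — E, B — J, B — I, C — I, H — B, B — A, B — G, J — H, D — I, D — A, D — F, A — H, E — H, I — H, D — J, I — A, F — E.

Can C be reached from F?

Explore from F.
Distance 1: reach D, E.
Distance 2: reach A, H, I, J.
Distance 3: reach B, C.
Found C.

Yes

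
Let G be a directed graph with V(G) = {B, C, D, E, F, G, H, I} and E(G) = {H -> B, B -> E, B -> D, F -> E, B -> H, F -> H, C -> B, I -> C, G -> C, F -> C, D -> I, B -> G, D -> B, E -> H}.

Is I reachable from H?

Yes

Explore from H.
Distance 1: reach B.
Distance 2: reach D, E, G.
Distance 3: reach C, I.
Found I.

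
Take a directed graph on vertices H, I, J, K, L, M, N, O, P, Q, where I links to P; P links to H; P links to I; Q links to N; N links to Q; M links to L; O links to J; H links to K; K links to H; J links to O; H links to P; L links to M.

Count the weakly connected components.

4

From H: component {H, I, K, P}.
From J: component {J, O}.
From L: component {L, M}.
From N: component {N, Q}.
That's 4 components.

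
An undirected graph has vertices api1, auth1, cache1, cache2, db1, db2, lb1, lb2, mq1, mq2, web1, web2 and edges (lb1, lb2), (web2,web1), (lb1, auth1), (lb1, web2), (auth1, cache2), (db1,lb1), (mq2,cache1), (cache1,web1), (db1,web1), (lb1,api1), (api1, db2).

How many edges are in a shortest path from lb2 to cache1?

4

Distance 0: lb2.
Distance 1: lb1.
Distance 2: api1, auth1, db1, web2.
Distance 3: cache2, db2, web1.
Distance 4: cache1 — contains cache1.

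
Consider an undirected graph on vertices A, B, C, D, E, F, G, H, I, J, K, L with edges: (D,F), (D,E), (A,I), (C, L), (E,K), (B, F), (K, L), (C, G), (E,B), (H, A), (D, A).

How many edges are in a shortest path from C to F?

Distance 0: C.
Distance 1: G, L.
Distance 2: K.
Distance 3: E.
Distance 4: B, D.
Distance 5: A, F — contains F.

5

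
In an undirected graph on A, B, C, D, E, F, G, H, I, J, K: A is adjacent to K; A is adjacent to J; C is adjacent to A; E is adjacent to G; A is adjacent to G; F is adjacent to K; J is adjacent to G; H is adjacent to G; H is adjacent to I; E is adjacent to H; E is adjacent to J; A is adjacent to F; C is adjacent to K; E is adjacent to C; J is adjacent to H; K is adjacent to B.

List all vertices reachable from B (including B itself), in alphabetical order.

A, B, C, E, F, G, H, I, J, K

Start at B.
Its neighbours: K.
Then their neighbours: A, C, F.
Then next layer: E, G, J.
Then next layer: H.
Then next layer: I.
Nothing further is reachable.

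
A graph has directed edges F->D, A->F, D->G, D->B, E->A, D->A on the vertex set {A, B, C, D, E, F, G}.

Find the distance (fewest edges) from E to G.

Distance 0: E.
Distance 1: A.
Distance 2: F.
Distance 3: D.
Distance 4: B, G — contains G.

4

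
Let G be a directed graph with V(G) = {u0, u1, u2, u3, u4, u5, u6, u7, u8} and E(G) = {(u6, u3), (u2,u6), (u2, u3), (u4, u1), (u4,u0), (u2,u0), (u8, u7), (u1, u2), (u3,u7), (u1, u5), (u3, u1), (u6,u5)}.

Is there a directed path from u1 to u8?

No

Explore from u1.
Distance 1: reach u2, u5.
Distance 2: reach u0, u3, u6.
Distance 3: reach u7.
The search from u1 is exhausted; no directed path reaches u8.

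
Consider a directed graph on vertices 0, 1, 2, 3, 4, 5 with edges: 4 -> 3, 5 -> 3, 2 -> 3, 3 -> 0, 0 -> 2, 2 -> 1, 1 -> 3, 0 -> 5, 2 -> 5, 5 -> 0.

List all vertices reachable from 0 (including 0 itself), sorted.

Start at 0.
Its neighbours: 2, 5.
Then their neighbours: 1, 3.
Nothing further is reachable.

0, 1, 2, 3, 5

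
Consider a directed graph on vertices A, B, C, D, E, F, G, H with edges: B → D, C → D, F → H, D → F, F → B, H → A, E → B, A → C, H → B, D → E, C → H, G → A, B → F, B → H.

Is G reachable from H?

Explore from H.
Distance 1: reach A, B.
Distance 2: reach C, D, F.
Distance 3: reach E.
The search from H is exhausted; no directed path reaches G.

No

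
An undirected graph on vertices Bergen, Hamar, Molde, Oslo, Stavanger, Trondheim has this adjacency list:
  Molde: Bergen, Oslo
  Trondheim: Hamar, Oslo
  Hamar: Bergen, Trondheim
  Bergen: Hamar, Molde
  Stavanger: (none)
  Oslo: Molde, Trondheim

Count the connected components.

2

From Bergen: component {Bergen, Hamar, Molde, Oslo, Trondheim}.
From Stavanger: component {Stavanger}.
That's 2 components.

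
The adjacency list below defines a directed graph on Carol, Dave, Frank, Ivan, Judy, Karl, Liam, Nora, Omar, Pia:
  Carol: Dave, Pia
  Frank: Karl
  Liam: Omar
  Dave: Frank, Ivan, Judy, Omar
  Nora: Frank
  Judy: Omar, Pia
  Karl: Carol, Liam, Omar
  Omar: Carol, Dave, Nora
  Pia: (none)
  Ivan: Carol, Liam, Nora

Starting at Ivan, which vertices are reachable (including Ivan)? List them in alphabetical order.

Start at Ivan.
Its neighbours: Carol, Liam, Nora.
Then their neighbours: Dave, Frank, Omar, Pia.
Then next layer: Judy, Karl.
Every vertex is now reached.

Carol, Dave, Frank, Ivan, Judy, Karl, Liam, Nora, Omar, Pia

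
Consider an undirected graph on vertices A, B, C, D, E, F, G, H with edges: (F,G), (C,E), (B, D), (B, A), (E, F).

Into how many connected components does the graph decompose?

From A: component {A, B, D}.
From C: component {C, E, F, G}.
From H: component {H}.
That's 3 components.

3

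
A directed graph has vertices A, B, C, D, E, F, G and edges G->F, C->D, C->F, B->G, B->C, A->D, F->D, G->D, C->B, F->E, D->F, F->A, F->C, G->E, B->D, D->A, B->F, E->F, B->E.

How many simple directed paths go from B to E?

B→C→D→F→E
B→C→F→E
B→D→F→E
B→E
B→F→E
B→G→D→F→E
B→G→E
B→G→F→E

8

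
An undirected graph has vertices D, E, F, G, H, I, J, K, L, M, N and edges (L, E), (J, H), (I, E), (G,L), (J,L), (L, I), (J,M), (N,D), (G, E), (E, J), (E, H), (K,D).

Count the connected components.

3

From D: component {D, K, N}.
From E: component {E, G, H, I, J, L, M}.
From F: component {F}.
That's 3 components.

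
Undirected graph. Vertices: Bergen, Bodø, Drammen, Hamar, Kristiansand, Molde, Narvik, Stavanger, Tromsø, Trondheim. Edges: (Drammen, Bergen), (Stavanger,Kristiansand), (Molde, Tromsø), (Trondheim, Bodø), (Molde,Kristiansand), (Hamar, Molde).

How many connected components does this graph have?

4

From Bergen: component {Bergen, Drammen}.
From Bodø: component {Bodø, Trondheim}.
From Hamar: component {Hamar, Kristiansand, Molde, Stavanger, Tromsø}.
From Narvik: component {Narvik}.
That's 4 components.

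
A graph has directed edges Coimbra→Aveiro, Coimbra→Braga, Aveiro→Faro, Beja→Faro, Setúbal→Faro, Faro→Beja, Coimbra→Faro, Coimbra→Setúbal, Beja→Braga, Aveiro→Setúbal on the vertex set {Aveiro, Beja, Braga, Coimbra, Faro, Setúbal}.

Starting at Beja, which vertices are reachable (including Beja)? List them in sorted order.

Beja, Braga, Faro

Start at Beja.
Its neighbours: Braga, Faro.
Nothing further is reachable.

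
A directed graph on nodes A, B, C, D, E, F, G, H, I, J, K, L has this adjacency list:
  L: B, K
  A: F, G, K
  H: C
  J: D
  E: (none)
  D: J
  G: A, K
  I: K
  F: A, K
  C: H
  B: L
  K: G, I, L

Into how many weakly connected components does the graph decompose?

4

From A: component {A, B, F, G, I, K, L}.
From C: component {C, H}.
From D: component {D, J}.
From E: component {E}.
That's 4 components.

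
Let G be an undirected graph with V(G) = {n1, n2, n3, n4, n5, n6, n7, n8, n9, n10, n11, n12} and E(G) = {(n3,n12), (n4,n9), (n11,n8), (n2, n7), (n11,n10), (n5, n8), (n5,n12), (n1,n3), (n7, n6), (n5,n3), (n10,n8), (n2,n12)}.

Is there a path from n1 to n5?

Explore from n1.
Distance 1: reach n3.
Distance 2: reach n5, n12.
Found n5.

Yes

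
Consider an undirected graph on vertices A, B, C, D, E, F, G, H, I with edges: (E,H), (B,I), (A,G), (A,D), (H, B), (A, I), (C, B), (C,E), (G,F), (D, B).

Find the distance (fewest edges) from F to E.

Distance 0: F.
Distance 1: G.
Distance 2: A.
Distance 3: D, I.
Distance 4: B.
Distance 5: C, H.
Distance 6: E — contains E.

6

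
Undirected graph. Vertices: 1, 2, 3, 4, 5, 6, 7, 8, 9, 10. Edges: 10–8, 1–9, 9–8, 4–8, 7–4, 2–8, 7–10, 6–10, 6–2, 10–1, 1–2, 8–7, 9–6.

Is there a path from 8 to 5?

Explore from 8.
Distance 1: reach 2, 4, 7, 9, 10.
Distance 2: reach 1, 6.
The search is exhausted without reaching 5; it lies in a different component.

No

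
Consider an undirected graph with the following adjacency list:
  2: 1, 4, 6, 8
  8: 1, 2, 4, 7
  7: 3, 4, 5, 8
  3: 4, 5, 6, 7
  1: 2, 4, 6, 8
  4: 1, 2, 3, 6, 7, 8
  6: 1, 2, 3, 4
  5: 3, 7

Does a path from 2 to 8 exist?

Yes

Explore from 2.
Distance 1: reach 1, 4, 6, 8.
Found 8.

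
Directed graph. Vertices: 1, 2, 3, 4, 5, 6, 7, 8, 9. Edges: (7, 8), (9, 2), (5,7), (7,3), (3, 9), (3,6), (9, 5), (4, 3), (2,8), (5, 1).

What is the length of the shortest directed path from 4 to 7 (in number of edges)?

Distance 0: 4.
Distance 1: 3.
Distance 2: 6, 9.
Distance 3: 2, 5.
Distance 4: 1, 7, 8 — contains 7.

4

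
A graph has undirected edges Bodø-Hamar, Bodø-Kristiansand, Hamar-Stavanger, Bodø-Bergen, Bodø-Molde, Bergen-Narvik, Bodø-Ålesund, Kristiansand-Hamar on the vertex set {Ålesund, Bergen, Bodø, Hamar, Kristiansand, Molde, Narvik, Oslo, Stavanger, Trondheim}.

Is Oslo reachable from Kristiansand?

Explore from Kristiansand.
Distance 1: reach Bodø, Hamar.
Distance 2: reach Ålesund, Bergen, Molde, Stavanger.
Distance 3: reach Narvik.
The search is exhausted without reaching Oslo; it lies in a different component.

No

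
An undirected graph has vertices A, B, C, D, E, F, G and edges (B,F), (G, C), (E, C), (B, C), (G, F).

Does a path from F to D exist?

Explore from F.
Distance 1: reach B, G.
Distance 2: reach C.
Distance 3: reach E.
The search is exhausted without reaching D; it lies in a different component.

No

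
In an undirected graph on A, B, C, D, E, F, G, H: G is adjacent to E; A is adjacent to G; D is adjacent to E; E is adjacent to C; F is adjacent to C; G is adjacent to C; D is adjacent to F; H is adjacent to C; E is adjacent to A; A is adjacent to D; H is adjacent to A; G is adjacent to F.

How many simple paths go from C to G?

16

C–E–A–D–F–G
C–E–A–G
C–E–D–A–G
C–E–D–F–G
C–E–G
C–F–D–A–E–G
C–F–D–A–G
C–F–D–E–A–G
... and 8 more.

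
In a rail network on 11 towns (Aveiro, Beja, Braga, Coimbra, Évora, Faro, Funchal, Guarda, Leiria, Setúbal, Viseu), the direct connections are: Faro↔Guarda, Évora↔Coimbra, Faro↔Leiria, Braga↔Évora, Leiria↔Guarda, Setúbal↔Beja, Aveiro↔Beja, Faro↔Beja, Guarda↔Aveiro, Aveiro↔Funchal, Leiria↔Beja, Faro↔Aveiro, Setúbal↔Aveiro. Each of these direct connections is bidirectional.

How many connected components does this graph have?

From Aveiro: component {Aveiro, Beja, Faro, Funchal, Guarda, Leiria, Setúbal}.
From Braga: component {Braga, Coimbra, Évora}.
From Viseu: component {Viseu}.
That's 3 components.

3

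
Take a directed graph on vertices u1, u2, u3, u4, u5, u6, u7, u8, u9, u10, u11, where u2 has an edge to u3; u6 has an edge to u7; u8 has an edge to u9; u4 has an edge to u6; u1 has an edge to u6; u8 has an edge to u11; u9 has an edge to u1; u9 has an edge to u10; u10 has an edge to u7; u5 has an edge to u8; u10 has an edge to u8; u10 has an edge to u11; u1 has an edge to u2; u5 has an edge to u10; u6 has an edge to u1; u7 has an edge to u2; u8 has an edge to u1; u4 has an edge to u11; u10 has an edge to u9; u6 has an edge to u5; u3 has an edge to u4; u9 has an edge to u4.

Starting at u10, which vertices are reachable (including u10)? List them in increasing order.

Start at u10.
Its neighbours: u7, u8, u9, u11.
Then their neighbours: u1, u2, u4.
Then next layer: u3, u6.
Then next layer: u5.
Every vertex is now reached.

u1, u2, u3, u4, u5, u6, u7, u8, u9, u10, u11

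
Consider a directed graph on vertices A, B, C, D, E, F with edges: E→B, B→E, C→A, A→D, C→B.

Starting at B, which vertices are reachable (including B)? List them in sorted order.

B, E

Start at B.
Its neighbours: E.
Nothing further is reachable.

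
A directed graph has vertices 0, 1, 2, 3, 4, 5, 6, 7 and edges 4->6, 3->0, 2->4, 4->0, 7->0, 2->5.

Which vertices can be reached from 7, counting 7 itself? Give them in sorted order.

Start at 7.
Its neighbours: 0.
Nothing further is reachable.

0, 7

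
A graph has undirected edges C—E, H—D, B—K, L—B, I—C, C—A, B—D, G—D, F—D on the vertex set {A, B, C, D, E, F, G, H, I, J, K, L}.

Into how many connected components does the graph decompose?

3

From A: component {A, C, E, I}.
From B: component {B, D, F, G, H, K, L}.
From J: component {J}.
That's 3 components.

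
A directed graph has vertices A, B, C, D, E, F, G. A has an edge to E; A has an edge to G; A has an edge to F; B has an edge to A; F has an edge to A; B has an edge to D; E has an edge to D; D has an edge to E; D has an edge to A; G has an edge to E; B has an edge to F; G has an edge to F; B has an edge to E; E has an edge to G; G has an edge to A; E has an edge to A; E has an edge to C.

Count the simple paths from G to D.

G→A→E→D
G→E→D
G→F→A→E→D

3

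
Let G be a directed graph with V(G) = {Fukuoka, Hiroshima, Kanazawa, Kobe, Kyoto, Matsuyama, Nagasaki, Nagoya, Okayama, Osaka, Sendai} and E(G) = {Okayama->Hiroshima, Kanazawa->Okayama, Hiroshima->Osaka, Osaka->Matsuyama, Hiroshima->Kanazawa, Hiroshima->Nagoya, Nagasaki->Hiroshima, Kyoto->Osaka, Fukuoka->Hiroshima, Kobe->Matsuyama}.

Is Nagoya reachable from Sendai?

No

Sendai has no outgoing edges, so nothing is reachable from it.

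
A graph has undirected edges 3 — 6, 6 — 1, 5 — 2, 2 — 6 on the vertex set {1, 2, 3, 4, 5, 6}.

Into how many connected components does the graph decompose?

From 1: component {1, 2, 3, 5, 6}.
From 4: component {4}.
That's 2 components.

2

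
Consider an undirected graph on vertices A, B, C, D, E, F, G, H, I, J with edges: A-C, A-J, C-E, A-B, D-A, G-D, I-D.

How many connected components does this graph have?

From A: component {A, B, C, D, E, G, I, J}.
From F: component {F}.
From H: component {H}.
That's 3 components.

3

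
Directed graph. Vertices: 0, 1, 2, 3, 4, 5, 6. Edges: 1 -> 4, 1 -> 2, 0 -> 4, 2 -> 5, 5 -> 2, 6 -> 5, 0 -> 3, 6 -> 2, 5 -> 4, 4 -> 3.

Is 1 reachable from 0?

No

Explore from 0.
Distance 1: reach 3, 4.
The search from 0 is exhausted; no directed path reaches 1.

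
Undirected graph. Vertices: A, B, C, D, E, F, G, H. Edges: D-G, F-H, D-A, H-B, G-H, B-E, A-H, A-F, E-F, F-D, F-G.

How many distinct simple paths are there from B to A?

15

B–E–F–A
B–E–F–D–A
B–E–F–D–G–H–A
B–E–F–G–D–A
B–E–F–G–H–A
B–E–F–H–A
B–E–F–H–G–D–A
B–H–A
B–H–F–A
B–H–F–D–A
B–H–F–G–D–A
B–H–G–D–A
B–H–G–D–F–A
B–H–G–F–A
B–H–G–F–D–A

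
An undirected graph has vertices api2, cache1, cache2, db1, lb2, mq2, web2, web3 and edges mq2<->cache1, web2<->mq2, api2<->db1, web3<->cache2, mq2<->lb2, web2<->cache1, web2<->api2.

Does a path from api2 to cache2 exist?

No

Explore from api2.
Distance 1: reach db1, web2.
Distance 2: reach cache1, mq2.
Distance 3: reach lb2.
The search is exhausted without reaching cache2; it lies in a different component.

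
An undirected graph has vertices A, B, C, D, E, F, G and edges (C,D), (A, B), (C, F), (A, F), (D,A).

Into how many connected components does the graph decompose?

From A: component {A, B, C, D, F}.
From E: component {E}.
From G: component {G}.
That's 3 components.

3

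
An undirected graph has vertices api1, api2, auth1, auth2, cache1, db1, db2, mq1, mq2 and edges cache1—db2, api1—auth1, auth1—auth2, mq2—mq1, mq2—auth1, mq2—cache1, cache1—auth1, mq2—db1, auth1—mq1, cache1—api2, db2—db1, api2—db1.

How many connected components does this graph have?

1

From api1: component {api1, api2, auth1, auth2, cache1, db1, db2, mq1, mq2}.
That's 1 component.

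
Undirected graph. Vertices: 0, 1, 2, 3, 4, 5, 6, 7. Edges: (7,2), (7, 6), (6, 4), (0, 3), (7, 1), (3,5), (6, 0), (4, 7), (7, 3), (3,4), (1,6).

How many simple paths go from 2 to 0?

2–7–1–6–0
2–7–1–6–4–3–0
2–7–3–0
2–7–3–4–6–0
2–7–4–3–0
2–7–4–6–0
2–7–6–0
2–7–6–4–3–0

8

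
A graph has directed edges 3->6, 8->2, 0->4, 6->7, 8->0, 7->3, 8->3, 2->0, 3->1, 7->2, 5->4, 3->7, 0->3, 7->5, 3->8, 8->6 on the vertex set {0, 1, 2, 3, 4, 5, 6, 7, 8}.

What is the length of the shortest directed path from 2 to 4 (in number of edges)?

Distance 0: 2.
Distance 1: 0.
Distance 2: 3, 4 — contains 4.

2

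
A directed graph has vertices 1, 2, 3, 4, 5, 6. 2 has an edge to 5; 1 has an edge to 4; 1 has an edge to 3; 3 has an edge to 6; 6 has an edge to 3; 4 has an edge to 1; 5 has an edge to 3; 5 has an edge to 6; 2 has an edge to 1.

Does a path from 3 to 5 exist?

Explore from 3.
Distance 1: reach 6.
The search from 3 is exhausted; no directed path reaches 5.

No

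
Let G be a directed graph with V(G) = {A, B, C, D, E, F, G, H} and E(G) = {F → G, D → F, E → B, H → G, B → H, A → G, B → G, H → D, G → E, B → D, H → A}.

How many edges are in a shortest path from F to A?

5

Distance 0: F.
Distance 1: G.
Distance 2: E.
Distance 3: B.
Distance 4: D, H.
Distance 5: A — contains A.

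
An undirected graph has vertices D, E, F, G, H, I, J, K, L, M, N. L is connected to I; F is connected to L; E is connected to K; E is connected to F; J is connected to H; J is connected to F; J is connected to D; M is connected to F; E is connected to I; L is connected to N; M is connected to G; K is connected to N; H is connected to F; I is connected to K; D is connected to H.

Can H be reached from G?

Yes

Explore from G.
Distance 1: reach M.
Distance 2: reach F.
Distance 3: reach E, H, J, L.
Found H.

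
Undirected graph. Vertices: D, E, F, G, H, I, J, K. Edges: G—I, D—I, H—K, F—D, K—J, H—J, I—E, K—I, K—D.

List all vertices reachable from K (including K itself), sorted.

D, E, F, G, H, I, J, K

Start at K.
Its neighbours: D, H, I, J.
Then their neighbours: E, F, G.
Every vertex is now reached.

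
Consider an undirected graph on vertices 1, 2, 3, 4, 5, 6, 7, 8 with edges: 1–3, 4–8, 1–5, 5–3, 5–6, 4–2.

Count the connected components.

3

From 1: component {1, 3, 5, 6}.
From 2: component {2, 4, 8}.
From 7: component {7}.
That's 3 components.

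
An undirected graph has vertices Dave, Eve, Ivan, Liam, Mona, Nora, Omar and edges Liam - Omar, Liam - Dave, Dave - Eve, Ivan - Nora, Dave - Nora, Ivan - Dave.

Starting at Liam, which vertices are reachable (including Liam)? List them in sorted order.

Dave, Eve, Ivan, Liam, Nora, Omar

Start at Liam.
Its neighbours: Dave, Omar.
Then their neighbours: Eve, Ivan, Nora.
Nothing further is reachable.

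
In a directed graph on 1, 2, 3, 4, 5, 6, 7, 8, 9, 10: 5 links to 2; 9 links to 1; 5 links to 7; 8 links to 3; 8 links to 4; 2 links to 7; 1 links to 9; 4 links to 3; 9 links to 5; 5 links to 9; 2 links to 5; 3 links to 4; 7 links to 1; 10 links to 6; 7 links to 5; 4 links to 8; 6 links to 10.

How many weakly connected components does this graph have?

3

From 1: component {1, 2, 5, 7, 9}.
From 3: component {3, 4, 8}.
From 6: component {6, 10}.
That's 3 components.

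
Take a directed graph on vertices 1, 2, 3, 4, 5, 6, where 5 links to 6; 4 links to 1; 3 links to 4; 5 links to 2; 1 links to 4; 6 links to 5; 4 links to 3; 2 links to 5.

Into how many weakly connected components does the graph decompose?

From 1: component {1, 3, 4}.
From 2: component {2, 5, 6}.
That's 2 components.

2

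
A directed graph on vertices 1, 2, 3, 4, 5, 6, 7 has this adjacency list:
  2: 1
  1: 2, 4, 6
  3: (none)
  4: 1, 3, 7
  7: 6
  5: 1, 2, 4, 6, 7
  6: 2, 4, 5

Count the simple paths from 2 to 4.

2→1→4
2→1→6→4
2→1→6→5→4

3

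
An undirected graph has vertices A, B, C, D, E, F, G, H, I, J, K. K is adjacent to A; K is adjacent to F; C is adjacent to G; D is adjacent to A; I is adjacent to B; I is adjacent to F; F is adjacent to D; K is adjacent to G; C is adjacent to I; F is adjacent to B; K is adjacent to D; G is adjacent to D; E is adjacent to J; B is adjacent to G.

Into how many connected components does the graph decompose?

3

From A: component {A, B, C, D, F, G, I, K}.
From E: component {E, J}.
From H: component {H}.
That's 3 components.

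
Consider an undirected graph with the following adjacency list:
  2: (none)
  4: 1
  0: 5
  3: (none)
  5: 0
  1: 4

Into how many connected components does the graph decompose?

From 0: component {0, 5}.
From 1: component {1, 4}.
From 2: component {2}.
From 3: component {3}.
That's 4 components.

4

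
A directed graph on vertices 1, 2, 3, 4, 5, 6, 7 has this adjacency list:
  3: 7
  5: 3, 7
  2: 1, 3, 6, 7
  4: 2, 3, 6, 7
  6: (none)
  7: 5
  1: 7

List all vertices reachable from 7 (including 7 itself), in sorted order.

3, 5, 7

Start at 7.
Its neighbours: 5.
Then their neighbours: 3.
Nothing further is reachable.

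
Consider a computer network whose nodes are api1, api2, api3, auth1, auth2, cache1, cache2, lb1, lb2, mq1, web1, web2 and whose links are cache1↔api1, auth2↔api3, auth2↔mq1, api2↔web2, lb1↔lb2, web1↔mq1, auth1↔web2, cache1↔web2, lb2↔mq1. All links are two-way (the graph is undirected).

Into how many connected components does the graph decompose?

From api1: component {api1, api2, auth1, cache1, web2}.
From api3: component {api3, auth2, lb1, lb2, mq1, web1}.
From cache2: component {cache2}.
That's 3 components.

3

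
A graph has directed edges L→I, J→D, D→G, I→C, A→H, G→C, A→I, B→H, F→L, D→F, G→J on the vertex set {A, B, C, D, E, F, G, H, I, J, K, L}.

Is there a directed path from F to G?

No

Explore from F.
Distance 1: reach L.
Distance 2: reach I.
Distance 3: reach C.
The search from F is exhausted; no directed path reaches G.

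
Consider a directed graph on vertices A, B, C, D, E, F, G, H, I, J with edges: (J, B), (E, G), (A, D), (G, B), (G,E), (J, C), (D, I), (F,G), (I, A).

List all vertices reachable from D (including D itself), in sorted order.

Start at D.
Its neighbours: I.
Then their neighbours: A.
Nothing further is reachable.

A, D, I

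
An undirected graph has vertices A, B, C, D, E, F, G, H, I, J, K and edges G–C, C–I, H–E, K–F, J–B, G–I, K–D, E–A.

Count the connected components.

4

From A: component {A, E, H}.
From B: component {B, J}.
From C: component {C, G, I}.
From D: component {D, F, K}.
That's 4 components.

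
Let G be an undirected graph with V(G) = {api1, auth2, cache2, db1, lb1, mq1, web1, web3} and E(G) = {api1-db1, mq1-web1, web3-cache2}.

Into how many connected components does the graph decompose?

5

From api1: component {api1, db1}.
From auth2: component {auth2}.
From cache2: component {cache2, web3}.
From lb1: component {lb1}.
From mq1: component {mq1, web1}.
That's 5 components.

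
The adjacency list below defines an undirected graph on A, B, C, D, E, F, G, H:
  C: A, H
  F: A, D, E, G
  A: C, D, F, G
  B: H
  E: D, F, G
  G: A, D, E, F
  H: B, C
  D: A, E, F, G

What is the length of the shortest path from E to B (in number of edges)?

5

Distance 0: E.
Distance 1: D, F, G.
Distance 2: A.
Distance 3: C.
Distance 4: H.
Distance 5: B — contains B.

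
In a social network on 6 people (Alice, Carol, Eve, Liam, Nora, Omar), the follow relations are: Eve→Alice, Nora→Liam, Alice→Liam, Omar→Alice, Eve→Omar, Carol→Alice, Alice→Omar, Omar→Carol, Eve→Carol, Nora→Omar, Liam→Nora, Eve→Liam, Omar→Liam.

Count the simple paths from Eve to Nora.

Eve→Alice→Liam→Nora
Eve→Alice→Omar→Liam→Nora
Eve→Carol→Alice→Liam→Nora
Eve→Carol→Alice→Omar→Liam→Nora
Eve→Liam→Nora
Eve→Omar→Alice→Liam→Nora
Eve→Omar→Carol→Alice→Liam→Nora
Eve→Omar→Liam→Nora

8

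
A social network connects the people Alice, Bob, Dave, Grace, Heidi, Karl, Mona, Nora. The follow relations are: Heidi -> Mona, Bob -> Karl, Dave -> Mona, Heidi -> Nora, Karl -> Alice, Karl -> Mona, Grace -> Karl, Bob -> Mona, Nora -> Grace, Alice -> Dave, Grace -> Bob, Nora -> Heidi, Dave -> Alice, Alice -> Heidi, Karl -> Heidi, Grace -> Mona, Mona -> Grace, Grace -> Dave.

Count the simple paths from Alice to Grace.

Alice→Dave→Mona→Grace
Alice→Heidi→Mona→Grace
Alice→Heidi→Nora→Grace

3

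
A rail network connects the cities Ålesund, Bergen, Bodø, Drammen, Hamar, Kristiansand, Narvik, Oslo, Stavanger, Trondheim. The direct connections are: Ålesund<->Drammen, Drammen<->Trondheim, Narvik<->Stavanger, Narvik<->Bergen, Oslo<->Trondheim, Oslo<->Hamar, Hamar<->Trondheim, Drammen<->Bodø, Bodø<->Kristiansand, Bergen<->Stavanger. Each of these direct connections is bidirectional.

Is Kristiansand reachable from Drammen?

Yes

Explore from Drammen.
Distance 1: reach Ålesund, Bodø, Trondheim.
Distance 2: reach Hamar, Kristiansand, Oslo.
Found Kristiansand.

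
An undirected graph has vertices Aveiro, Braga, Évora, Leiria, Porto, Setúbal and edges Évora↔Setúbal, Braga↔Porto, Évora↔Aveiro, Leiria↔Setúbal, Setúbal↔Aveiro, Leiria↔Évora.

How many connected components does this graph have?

From Aveiro: component {Aveiro, Évora, Leiria, Setúbal}.
From Braga: component {Braga, Porto}.
That's 2 components.

2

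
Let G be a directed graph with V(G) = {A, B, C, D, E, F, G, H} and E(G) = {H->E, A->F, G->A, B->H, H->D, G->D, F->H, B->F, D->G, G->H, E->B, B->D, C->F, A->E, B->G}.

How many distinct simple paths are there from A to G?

A→E→B→D→G
A→E→B→F→H→D→G
A→E→B→G
A→E→B→H→D→G
A→F→H→D→G
A→F→H→E→B→D→G
A→F→H→E→B→G

7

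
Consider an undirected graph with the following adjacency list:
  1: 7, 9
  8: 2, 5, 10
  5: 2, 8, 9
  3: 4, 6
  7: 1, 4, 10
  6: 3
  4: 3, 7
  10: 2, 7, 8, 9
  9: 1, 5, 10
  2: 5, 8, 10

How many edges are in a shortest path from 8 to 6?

Distance 0: 8.
Distance 1: 2, 5, 10.
Distance 2: 7, 9.
Distance 3: 1, 4.
Distance 4: 3.
Distance 5: 6 — contains 6.

5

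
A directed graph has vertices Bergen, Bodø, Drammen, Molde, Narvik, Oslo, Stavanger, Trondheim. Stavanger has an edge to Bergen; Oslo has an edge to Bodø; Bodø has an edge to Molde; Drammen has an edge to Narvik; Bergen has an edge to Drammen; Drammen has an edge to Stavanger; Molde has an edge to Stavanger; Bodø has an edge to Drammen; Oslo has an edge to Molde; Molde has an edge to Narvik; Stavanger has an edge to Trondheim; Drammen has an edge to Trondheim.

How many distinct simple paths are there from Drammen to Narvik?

1

Drammen→Narvik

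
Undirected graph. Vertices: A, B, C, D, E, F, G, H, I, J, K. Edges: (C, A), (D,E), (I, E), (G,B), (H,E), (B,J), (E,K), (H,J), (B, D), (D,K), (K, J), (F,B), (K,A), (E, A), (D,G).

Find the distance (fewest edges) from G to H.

Distance 0: G.
Distance 1: B, D.
Distance 2: E, F, J, K.
Distance 3: A, H, I — contains H.

3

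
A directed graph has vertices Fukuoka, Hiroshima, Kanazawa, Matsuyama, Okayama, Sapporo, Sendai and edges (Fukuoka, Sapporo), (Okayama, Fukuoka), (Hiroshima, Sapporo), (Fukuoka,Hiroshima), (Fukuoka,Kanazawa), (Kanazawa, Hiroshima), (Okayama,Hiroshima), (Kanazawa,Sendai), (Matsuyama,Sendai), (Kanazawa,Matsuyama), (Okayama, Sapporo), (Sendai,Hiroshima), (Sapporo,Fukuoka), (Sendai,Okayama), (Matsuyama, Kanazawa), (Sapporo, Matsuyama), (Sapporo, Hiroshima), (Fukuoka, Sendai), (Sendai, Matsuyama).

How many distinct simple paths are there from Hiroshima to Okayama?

5

Hiroshima→Sapporo→Fukuoka→Kanazawa→Matsuyama→Sendai→Okayama
Hiroshima→Sapporo→Fukuoka→Kanazawa→Sendai→Okayama
Hiroshima→Sapporo→Fukuoka→Sendai→Okayama
Hiroshima→Sapporo→Matsuyama→Kanazawa→Sendai→Okayama
Hiroshima→Sapporo→Matsuyama→Sendai→Okayama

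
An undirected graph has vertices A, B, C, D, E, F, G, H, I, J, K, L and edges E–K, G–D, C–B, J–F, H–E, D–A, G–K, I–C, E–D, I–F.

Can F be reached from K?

No

Explore from K.
Distance 1: reach E, G.
Distance 2: reach D, H.
Distance 3: reach A.
The search is exhausted without reaching F; it lies in a different component.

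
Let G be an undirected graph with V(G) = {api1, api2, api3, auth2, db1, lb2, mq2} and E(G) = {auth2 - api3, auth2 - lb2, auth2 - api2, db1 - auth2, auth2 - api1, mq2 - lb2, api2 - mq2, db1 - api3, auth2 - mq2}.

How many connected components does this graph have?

1

From api1: component {api1, api2, api3, auth2, db1, lb2, mq2}.
That's 1 component.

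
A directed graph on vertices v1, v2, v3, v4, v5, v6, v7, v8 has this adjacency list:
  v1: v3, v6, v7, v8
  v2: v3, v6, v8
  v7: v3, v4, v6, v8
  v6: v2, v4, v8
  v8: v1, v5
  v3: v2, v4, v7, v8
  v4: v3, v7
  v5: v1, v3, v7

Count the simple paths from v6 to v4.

30

v6→v2→v3→v4
v6→v2→v3→v7→v4
v6→v2→v3→v8→v1→v7→v4
v6→v2→v3→v8→v5→v1→v7→v4
v6→v2→v3→v8→v5→v7→v4
v6→v2→v8→v1→v3→v4
v6→v2→v8→v1→v3→v7→v4
v6→v2→v8→v1→v7→v3→v4
... and 22 more.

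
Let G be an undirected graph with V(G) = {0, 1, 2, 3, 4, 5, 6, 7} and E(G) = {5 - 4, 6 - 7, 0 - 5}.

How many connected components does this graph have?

From 0: component {0, 4, 5}.
From 1: component {1}.
From 2: component {2}.
From 3: component {3}.
From 6: component {6, 7}.
That's 5 components.

5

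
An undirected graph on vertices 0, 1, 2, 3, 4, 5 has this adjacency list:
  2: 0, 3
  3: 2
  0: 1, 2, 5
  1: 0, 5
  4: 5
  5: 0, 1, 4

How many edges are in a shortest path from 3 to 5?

Distance 0: 3.
Distance 1: 2.
Distance 2: 0.
Distance 3: 1, 5 — contains 5.

3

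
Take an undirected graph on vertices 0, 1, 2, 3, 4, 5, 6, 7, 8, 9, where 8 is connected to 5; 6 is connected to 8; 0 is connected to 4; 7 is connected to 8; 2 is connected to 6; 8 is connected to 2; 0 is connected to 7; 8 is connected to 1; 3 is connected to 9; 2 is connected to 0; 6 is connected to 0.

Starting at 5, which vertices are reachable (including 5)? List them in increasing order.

Start at 5.
Its neighbours: 8.
Then their neighbours: 1, 2, 6, 7.
Then next layer: 0.
Then next layer: 4.
Nothing further is reachable.

0, 1, 2, 4, 5, 6, 7, 8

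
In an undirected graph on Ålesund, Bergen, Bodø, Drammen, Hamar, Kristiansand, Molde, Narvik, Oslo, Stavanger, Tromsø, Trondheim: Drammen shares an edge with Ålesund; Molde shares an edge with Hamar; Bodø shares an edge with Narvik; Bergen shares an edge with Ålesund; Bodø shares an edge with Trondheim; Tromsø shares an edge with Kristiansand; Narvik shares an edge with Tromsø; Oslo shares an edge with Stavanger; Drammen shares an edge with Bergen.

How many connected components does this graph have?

From Ålesund: component {Ålesund, Bergen, Drammen}.
From Bodø: component {Bodø, Kristiansand, Narvik, Tromsø, Trondheim}.
From Hamar: component {Hamar, Molde}.
From Oslo: component {Oslo, Stavanger}.
That's 4 components.

4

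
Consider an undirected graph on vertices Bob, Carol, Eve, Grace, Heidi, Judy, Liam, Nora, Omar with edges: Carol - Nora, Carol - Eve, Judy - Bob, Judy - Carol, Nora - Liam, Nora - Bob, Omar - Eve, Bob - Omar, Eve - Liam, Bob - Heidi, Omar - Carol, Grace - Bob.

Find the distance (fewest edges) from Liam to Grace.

3

Distance 0: Liam.
Distance 1: Eve, Nora.
Distance 2: Bob, Carol, Omar.
Distance 3: Grace, Heidi, Judy — contains Grace.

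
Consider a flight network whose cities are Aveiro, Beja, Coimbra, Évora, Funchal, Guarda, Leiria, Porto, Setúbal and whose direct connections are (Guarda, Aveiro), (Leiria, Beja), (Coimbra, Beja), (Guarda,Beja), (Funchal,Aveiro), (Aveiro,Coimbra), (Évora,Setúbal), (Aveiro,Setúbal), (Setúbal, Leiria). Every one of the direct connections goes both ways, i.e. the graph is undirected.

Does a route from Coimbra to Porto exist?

Explore from Coimbra.
Distance 1: reach Aveiro, Beja.
Distance 2: reach Funchal, Guarda, Leiria, Setúbal.
Distance 3: reach Évora.
The search is exhausted without reaching Porto; it lies in a different component.

No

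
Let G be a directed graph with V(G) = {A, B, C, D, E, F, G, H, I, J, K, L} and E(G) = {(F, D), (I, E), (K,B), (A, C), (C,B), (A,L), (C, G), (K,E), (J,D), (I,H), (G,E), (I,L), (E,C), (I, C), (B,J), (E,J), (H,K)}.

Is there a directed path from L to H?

No

L has no outgoing edges, so nothing is reachable from it.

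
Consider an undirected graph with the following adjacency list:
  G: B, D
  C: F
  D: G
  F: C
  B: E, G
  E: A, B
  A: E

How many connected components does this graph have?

2

From A: component {A, B, D, E, G}.
From C: component {C, F}.
That's 2 components.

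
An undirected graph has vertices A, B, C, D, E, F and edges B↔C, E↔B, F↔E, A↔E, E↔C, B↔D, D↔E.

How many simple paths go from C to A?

C–B–D–E–A
C–B–E–A
C–E–A

3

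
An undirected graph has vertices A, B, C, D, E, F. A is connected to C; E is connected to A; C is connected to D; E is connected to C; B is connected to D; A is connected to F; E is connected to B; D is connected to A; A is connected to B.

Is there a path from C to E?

Explore from C.
Distance 1: reach A, D, E.
Found E.

Yes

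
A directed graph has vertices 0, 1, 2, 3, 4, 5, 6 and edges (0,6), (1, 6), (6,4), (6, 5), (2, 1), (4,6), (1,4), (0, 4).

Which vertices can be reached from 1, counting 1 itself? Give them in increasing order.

Start at 1.
Its neighbours: 4, 6.
Then their neighbours: 5.
Nothing further is reachable.

1, 4, 5, 6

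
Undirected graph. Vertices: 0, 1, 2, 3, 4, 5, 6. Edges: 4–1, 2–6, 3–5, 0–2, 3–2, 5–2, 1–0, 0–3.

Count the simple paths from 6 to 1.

6–2–0–1
6–2–3–0–1
6–2–5–3–0–1

3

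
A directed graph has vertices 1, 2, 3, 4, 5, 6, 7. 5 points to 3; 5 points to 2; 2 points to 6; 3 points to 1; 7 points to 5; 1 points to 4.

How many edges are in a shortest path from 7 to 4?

4

Distance 0: 7.
Distance 1: 5.
Distance 2: 2, 3.
Distance 3: 1, 6.
Distance 4: 4 — contains 4.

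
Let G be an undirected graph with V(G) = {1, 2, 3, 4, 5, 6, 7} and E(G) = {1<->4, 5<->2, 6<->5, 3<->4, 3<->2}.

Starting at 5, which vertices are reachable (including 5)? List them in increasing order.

1, 2, 3, 4, 5, 6

Start at 5.
Its neighbours: 2, 6.
Then their neighbours: 3.
Then next layer: 4.
Then next layer: 1.
Nothing further is reachable.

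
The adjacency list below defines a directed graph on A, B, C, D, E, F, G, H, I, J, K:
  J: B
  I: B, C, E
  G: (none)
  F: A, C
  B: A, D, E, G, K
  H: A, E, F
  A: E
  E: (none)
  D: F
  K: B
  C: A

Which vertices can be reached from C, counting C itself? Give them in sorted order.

A, C, E

Start at C.
Its neighbours: A.
Then their neighbours: E.
Nothing further is reachable.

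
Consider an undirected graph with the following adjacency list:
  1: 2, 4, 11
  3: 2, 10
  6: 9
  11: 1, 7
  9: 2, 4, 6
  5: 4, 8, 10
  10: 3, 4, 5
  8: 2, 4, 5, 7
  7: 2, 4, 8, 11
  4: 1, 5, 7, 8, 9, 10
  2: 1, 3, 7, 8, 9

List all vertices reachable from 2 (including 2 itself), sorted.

1, 2, 3, 4, 5, 6, 7, 8, 9, 10, 11

Start at 2.
Its neighbours: 1, 3, 7, 8, 9.
Then their neighbours: 4, 5, 6, 10, 11.
Every vertex is now reached.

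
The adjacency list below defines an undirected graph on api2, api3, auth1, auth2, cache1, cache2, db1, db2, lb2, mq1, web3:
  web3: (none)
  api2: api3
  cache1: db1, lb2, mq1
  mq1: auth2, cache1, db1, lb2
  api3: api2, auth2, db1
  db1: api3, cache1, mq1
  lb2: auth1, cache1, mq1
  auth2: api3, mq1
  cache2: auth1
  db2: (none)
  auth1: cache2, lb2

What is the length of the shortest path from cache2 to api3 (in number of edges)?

5

Distance 0: cache2.
Distance 1: auth1.
Distance 2: lb2.
Distance 3: cache1, mq1.
Distance 4: auth2, db1.
Distance 5: api3 — contains api3.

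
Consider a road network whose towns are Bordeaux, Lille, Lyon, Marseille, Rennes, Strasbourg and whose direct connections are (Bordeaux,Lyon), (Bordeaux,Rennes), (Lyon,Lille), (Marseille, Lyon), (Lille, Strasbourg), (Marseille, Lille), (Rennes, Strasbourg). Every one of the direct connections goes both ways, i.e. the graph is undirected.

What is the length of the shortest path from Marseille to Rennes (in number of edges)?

Distance 0: Marseille.
Distance 1: Lille, Lyon.
Distance 2: Bordeaux, Strasbourg.
Distance 3: Rennes — contains Rennes.

3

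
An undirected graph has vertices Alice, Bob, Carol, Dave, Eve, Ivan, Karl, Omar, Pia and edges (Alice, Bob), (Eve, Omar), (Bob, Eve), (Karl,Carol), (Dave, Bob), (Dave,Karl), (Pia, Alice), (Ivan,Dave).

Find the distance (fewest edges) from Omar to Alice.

Distance 0: Omar.
Distance 1: Eve.
Distance 2: Bob.
Distance 3: Alice, Dave — contains Alice.

3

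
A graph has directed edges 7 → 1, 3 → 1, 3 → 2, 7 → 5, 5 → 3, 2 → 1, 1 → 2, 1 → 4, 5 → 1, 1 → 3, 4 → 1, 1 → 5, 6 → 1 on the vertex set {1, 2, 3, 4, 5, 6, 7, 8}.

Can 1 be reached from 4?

Yes

Explore from 4.
Distance 1: reach 1.
Found 1.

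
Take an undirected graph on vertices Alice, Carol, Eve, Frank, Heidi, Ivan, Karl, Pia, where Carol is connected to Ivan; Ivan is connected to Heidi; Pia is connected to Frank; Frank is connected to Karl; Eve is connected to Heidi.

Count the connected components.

3

From Alice: component {Alice}.
From Carol: component {Carol, Eve, Heidi, Ivan}.
From Frank: component {Frank, Karl, Pia}.
That's 3 components.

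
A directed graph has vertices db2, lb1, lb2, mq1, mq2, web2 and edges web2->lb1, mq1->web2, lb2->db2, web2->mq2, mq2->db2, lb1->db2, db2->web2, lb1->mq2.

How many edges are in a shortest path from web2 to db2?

Distance 0: web2.
Distance 1: lb1, mq2.
Distance 2: db2 — contains db2.

2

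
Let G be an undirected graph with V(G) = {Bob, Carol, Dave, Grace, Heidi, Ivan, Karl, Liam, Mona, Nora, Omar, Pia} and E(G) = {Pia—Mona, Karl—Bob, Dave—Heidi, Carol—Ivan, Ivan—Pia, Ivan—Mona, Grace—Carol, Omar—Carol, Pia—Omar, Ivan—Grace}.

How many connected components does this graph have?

5

From Bob: component {Bob, Karl}.
From Carol: component {Carol, Grace, Ivan, Mona, Omar, Pia}.
From Dave: component {Dave, Heidi}.
From Liam: component {Liam}.
From Nora: component {Nora}.
That's 5 components.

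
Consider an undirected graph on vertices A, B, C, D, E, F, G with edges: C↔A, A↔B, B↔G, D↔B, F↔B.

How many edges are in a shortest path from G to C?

Distance 0: G.
Distance 1: B.
Distance 2: A, D, F.
Distance 3: C — contains C.

3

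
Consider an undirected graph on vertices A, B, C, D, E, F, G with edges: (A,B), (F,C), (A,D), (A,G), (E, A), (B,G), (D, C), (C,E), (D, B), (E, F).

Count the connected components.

1

From A: component {A, B, C, D, E, F, G}.
That's 1 component.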